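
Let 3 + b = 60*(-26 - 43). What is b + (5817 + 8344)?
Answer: 10018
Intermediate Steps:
b = -4143 (b = -3 + 60*(-26 - 43) = -3 + 60*(-69) = -3 - 4140 = -4143)
b + (5817 + 8344) = -4143 + (5817 + 8344) = -4143 + 14161 = 10018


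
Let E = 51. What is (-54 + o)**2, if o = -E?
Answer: 11025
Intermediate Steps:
o = -51 (o = -1*51 = -51)
(-54 + o)**2 = (-54 - 51)**2 = (-105)**2 = 11025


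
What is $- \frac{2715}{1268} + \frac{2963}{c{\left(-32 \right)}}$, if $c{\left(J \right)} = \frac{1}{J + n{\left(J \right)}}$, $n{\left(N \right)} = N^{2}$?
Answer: $\frac{3727024613}{1268} \approx 2.9393 \cdot 10^{6}$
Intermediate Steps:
$c{\left(J \right)} = \frac{1}{J + J^{2}}$
$- \frac{2715}{1268} + \frac{2963}{c{\left(-32 \right)}} = - \frac{2715}{1268} + \frac{2963}{\frac{1}{-32} \frac{1}{1 - 32}} = \left(-2715\right) \frac{1}{1268} + \frac{2963}{\left(- \frac{1}{32}\right) \frac{1}{-31}} = - \frac{2715}{1268} + \frac{2963}{\left(- \frac{1}{32}\right) \left(- \frac{1}{31}\right)} = - \frac{2715}{1268} + 2963 \frac{1}{\frac{1}{992}} = - \frac{2715}{1268} + 2963 \cdot 992 = - \frac{2715}{1268} + 2939296 = \frac{3727024613}{1268}$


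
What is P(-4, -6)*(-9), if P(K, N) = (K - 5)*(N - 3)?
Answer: -729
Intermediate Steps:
P(K, N) = (-5 + K)*(-3 + N)
P(-4, -6)*(-9) = (15 - 5*(-6) - 3*(-4) - 4*(-6))*(-9) = (15 + 30 + 12 + 24)*(-9) = 81*(-9) = -729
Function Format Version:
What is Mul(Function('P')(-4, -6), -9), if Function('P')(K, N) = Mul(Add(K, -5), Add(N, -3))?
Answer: -729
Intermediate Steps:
Function('P')(K, N) = Mul(Add(-5, K), Add(-3, N))
Mul(Function('P')(-4, -6), -9) = Mul(Add(15, Mul(-5, -6), Mul(-3, -4), Mul(-4, -6)), -9) = Mul(Add(15, 30, 12, 24), -9) = Mul(81, -9) = -729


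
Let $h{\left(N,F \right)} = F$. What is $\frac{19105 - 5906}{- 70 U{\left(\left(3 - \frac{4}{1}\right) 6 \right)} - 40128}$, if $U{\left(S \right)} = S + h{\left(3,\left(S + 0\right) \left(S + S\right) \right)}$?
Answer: $- \frac{13199}{44748} \approx -0.29496$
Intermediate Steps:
$U{\left(S \right)} = S + 2 S^{2}$ ($U{\left(S \right)} = S + \left(S + 0\right) \left(S + S\right) = S + S 2 S = S + 2 S^{2}$)
$\frac{19105 - 5906}{- 70 U{\left(\left(3 - \frac{4}{1}\right) 6 \right)} - 40128} = \frac{19105 - 5906}{- 70 \left(3 - \frac{4}{1}\right) 6 \left(1 + 2 \left(3 - \frac{4}{1}\right) 6\right) - 40128} = \frac{13199}{- 70 \left(3 - 4\right) 6 \left(1 + 2 \left(3 - 4\right) 6\right) - 40128} = \frac{13199}{- 70 \left(-1\right) 6 \left(1 + 2 \left(\left(-1\right) 6\right)\right) - 40128} = \frac{13199}{- 70 \left(- 6 \left(1 + 2 \left(-6\right)\right)\right) - 40128} = \frac{13199}{- 70 \left(- 6 \left(1 - 12\right)\right) - 40128} = \frac{13199}{- 70 \left(\left(-6\right) \left(-11\right)\right) - 40128} = \frac{13199}{\left(-70\right) 66 - 40128} = \frac{13199}{-4620 - 40128} = \frac{13199}{-44748} = 13199 \left(- \frac{1}{44748}\right) = - \frac{13199}{44748}$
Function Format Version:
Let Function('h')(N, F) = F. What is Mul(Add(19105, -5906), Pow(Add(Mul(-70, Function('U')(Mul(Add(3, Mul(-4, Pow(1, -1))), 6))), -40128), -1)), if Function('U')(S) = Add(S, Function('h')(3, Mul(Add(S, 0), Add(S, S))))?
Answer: Rational(-13199, 44748) ≈ -0.29496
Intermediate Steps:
Function('U')(S) = Add(S, Mul(2, Pow(S, 2))) (Function('U')(S) = Add(S, Mul(Add(S, 0), Add(S, S))) = Add(S, Mul(S, Mul(2, S))) = Add(S, Mul(2, Pow(S, 2))))
Mul(Add(19105, -5906), Pow(Add(Mul(-70, Function('U')(Mul(Add(3, Mul(-4, Pow(1, -1))), 6))), -40128), -1)) = Mul(Add(19105, -5906), Pow(Add(Mul(-70, Mul(Mul(Add(3, Mul(-4, Pow(1, -1))), 6), Add(1, Mul(2, Mul(Add(3, Mul(-4, Pow(1, -1))), 6))))), -40128), -1)) = Mul(13199, Pow(Add(Mul(-70, Mul(Mul(Add(3, Mul(-4, 1)), 6), Add(1, Mul(2, Mul(Add(3, Mul(-4, 1)), 6))))), -40128), -1)) = Mul(13199, Pow(Add(Mul(-70, Mul(Mul(Add(3, -4), 6), Add(1, Mul(2, Mul(Add(3, -4), 6))))), -40128), -1)) = Mul(13199, Pow(Add(Mul(-70, Mul(Mul(-1, 6), Add(1, Mul(2, Mul(-1, 6))))), -40128), -1)) = Mul(13199, Pow(Add(Mul(-70, Mul(-6, Add(1, Mul(2, -6)))), -40128), -1)) = Mul(13199, Pow(Add(Mul(-70, Mul(-6, Add(1, -12))), -40128), -1)) = Mul(13199, Pow(Add(Mul(-70, Mul(-6, -11)), -40128), -1)) = Mul(13199, Pow(Add(Mul(-70, 66), -40128), -1)) = Mul(13199, Pow(Add(-4620, -40128), -1)) = Mul(13199, Pow(-44748, -1)) = Mul(13199, Rational(-1, 44748)) = Rational(-13199, 44748)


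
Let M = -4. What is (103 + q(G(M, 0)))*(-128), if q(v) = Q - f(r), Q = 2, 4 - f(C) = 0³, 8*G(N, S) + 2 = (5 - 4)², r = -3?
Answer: -12928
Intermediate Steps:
G(N, S) = -⅛ (G(N, S) = -¼ + (5 - 4)²/8 = -¼ + (⅛)*1² = -¼ + (⅛)*1 = -¼ + ⅛ = -⅛)
f(C) = 4 (f(C) = 4 - 1*0³ = 4 - 1*0 = 4 + 0 = 4)
q(v) = -2 (q(v) = 2 - 1*4 = 2 - 4 = -2)
(103 + q(G(M, 0)))*(-128) = (103 - 2)*(-128) = 101*(-128) = -12928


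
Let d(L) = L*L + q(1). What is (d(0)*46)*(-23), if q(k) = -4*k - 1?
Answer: 5290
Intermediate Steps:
q(k) = -1 - 4*k
d(L) = -5 + L**2 (d(L) = L*L + (-1 - 4*1) = L**2 + (-1 - 4) = L**2 - 5 = -5 + L**2)
(d(0)*46)*(-23) = ((-5 + 0**2)*46)*(-23) = ((-5 + 0)*46)*(-23) = -5*46*(-23) = -230*(-23) = 5290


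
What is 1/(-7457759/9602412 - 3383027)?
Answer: -9602412/32485226518883 ≈ -2.9559e-7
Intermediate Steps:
1/(-7457759/9602412 - 3383027) = 1/(-32485226518883/9602412) = -9602412/32485226518883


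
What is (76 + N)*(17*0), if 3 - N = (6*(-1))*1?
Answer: 0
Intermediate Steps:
N = 9 (N = 3 - 6*(-1) = 3 - (-6) = 3 - 1*(-6) = 3 + 6 = 9)
(76 + N)*(17*0) = (76 + 9)*(17*0) = 85*0 = 0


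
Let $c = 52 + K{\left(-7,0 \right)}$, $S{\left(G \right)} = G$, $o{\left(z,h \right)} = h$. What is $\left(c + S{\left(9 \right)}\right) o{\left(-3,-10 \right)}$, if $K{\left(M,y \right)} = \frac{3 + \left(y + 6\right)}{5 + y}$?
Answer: $-628$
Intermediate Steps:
$K{\left(M,y \right)} = \frac{9 + y}{5 + y}$ ($K{\left(M,y \right)} = \frac{3 + \left(6 + y\right)}{5 + y} = \frac{9 + y}{5 + y}$)
$c = \frac{269}{5}$ ($c = 52 + \frac{9 + 0}{5 + 0} = 52 + \frac{1}{5} \cdot 9 = 52 + \frac{9}{5} = \frac{269}{5} \approx 53.8$)
$\left(c + S{\left(9 \right)}\right) o{\left(-3,-10 \right)} = \left(\frac{269}{5} + 9\right) \left(-10\right) = \frac{314}{5} \left(-10\right) = -628$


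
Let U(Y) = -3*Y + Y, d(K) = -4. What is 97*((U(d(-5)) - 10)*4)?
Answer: -776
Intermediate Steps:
U(Y) = -2*Y
97*((U(d(-5)) - 10)*4) = 97*((-2*(-4) - 10)*4) = 97*((8 - 10)*4) = 97*(-2*4) = 97*(-8) = -776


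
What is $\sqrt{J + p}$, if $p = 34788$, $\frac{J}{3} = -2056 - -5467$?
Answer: $\sqrt{45021} \approx 212.18$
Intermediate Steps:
$J = 10233$ ($J = 3 \left(-2056 - -5467\right) = 3 \left(-2056 + 5467\right) = 3 \cdot 3411 = 10233$)
$\sqrt{J + p} = \sqrt{10233 + 34788} = \sqrt{45021}$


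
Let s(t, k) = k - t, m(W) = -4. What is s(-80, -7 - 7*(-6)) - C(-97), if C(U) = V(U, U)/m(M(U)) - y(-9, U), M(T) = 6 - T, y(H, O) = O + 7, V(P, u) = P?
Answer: ¾ ≈ 0.75000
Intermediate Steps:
y(H, O) = 7 + O
C(U) = -7 - 5*U/4 (C(U) = U/(-4) - (7 + U) = U*(-¼) + (-7 - U) = -U/4 + (-7 - U) = -7 - 5*U/4)
s(-80, -7 - 7*(-6)) - C(-97) = ((-7 - 7*(-6)) - 1*(-80)) - (-7 - 5/4*(-97)) = ((-7 + 42) + 80) - (-7 + 485/4) = (35 + 80) - 1*457/4 = 115 - 457/4 = ¾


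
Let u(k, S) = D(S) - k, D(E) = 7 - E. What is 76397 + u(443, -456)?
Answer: 76417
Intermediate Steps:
u(k, S) = 7 - S - k (u(k, S) = (7 - S) - k = 7 - S - k)
76397 + u(443, -456) = 76397 + (7 - 1*(-456) - 1*443) = 76397 + (7 + 456 - 443) = 76397 + 20 = 76417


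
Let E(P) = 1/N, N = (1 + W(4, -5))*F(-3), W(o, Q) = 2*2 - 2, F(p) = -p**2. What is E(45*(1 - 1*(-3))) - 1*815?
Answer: -22006/27 ≈ -815.04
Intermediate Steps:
W(o, Q) = 2 (W(o, Q) = 4 - 2 = 2)
N = -27 (N = (1 + 2)*(-1*(-3)**2) = 3*(-1*9) = 3*(-9) = -27)
E(P) = -1/27 (E(P) = 1/(-27) = -1/27)
E(45*(1 - 1*(-3))) - 1*815 = -1/27 - 1*815 = -1/27 - 815 = -22006/27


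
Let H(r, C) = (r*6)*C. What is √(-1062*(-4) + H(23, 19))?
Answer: √6870 ≈ 82.885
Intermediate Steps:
H(r, C) = 6*C*r (H(r, C) = (6*r)*C = 6*C*r)
√(-1062*(-4) + H(23, 19)) = √(-1062*(-4) + 6*19*23) = √(4248 + 2622) = √6870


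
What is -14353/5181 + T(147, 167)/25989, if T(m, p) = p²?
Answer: -25391912/14961001 ≈ -1.6972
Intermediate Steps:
-14353/5181 + T(147, 167)/25989 = -14353/5181 + 167²/25989 = -14353*1/5181 + 27889*(1/25989) = -14353/5181 + 27889/25989 = -25391912/14961001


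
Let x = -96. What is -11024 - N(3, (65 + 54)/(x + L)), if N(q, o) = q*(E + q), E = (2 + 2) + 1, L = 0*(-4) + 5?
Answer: -11048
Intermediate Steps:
L = 5 (L = 0 + 5 = 5)
E = 5 (E = 4 + 1 = 5)
N(q, o) = q*(5 + q)
-11024 - N(3, (65 + 54)/(x + L)) = -11024 - 3*(5 + 3) = -11024 - 3*8 = -11024 - 1*24 = -11024 - 24 = -11048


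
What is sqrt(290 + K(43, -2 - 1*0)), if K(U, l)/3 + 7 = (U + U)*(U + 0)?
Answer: sqrt(11363) ≈ 106.60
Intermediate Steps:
K(U, l) = -21 + 6*U**2 (K(U, l) = -21 + 3*((U + U)*(U + 0)) = -21 + 3*((2*U)*U) = -21 + 3*(2*U**2) = -21 + 6*U**2)
sqrt(290 + K(43, -2 - 1*0)) = sqrt(290 + (-21 + 6*43**2)) = sqrt(290 + (-21 + 6*1849)) = sqrt(290 + (-21 + 11094)) = sqrt(290 + 11073) = sqrt(11363)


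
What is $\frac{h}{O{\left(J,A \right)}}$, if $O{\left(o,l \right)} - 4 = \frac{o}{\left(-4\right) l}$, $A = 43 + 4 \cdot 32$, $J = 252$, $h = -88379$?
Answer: $- \frac{1679201}{69} \approx -24336.0$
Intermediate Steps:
$A = 171$ ($A = 43 + 128 = 171$)
$O{\left(o,l \right)} = 4 - \frac{o}{4 l}$ ($O{\left(o,l \right)} = 4 + \frac{o}{\left(-4\right) l} = 4 + o \left(- \frac{1}{4 l}\right) = 4 - \frac{o}{4 l}$)
$\frac{h}{O{\left(J,A \right)}} = - \frac{88379}{4 - \frac{63}{171}} = - \frac{88379}{4 - 63 \cdot \frac{1}{171}} = - \frac{88379}{4 - \frac{7}{19}} = - \frac{88379}{\frac{69}{19}} = \left(-88379\right) \frac{19}{69} = - \frac{1679201}{69}$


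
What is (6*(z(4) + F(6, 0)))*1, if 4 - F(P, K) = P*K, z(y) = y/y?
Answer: 30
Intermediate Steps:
z(y) = 1
F(P, K) = 4 - K*P (F(P, K) = 4 - P*K = 4 - K*P)
(6*(z(4) + F(6, 0)))*1 = (6*(1 + (4 - 1*0*6)))*1 = (6*(1 + (4 + 0)))*1 = (6*(1 + 4))*1 = (6*5)*1 = 30*1 = 30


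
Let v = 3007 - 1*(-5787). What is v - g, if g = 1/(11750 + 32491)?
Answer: 389055353/44241 ≈ 8794.0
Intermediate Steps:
g = 1/44241 ≈ 2.2603e-5
v = 8794 (v = 3007 + 5787 = 8794)
v - g = 8794 - 1*1/44241 = 8794 - 1/44241 = 389055353/44241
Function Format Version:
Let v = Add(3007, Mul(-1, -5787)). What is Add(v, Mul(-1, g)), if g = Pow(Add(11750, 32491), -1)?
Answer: Rational(389055353, 44241) ≈ 8794.0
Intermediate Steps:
g = Rational(1, 44241) (g = Pow(44241, -1) = Rational(1, 44241) ≈ 2.2603e-5)
v = 8794 (v = Add(3007, 5787) = 8794)
Add(v, Mul(-1, g)) = Add(8794, Mul(-1, Rational(1, 44241))) = Add(8794, Rational(-1, 44241)) = Rational(389055353, 44241)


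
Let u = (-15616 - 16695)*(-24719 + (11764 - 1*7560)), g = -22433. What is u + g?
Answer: 662837732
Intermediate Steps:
u = 662860165 (u = -32311*(-24719 + (11764 - 7560)) = -32311*(-24719 + 4204) = -32311*(-20515) = 662860165)
u + g = 662860165 - 22433 = 662837732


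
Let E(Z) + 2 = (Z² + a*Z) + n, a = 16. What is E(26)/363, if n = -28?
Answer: 354/121 ≈ 2.9256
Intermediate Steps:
E(Z) = -30 + Z² + 16*Z (E(Z) = -2 + ((Z² + 16*Z) - 28) = -2 + (-28 + Z² + 16*Z) = -30 + Z² + 16*Z)
E(26)/363 = (-30 + 26² + 16*26)/363 = (-30 + 676 + 416)*(1/363) = 1062*(1/363) = 354/121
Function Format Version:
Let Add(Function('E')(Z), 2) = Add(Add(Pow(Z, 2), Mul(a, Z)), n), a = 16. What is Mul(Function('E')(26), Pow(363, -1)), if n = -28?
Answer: Rational(354, 121) ≈ 2.9256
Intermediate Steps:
Function('E')(Z) = Add(-30, Pow(Z, 2), Mul(16, Z)) (Function('E')(Z) = Add(-2, Add(Add(Pow(Z, 2), Mul(16, Z)), -28)) = Add(-2, Add(-28, Pow(Z, 2), Mul(16, Z))) = Add(-30, Pow(Z, 2), Mul(16, Z)))
Mul(Function('E')(26), Pow(363, -1)) = Mul(Add(-30, Pow(26, 2), Mul(16, 26)), Pow(363, -1)) = Mul(Add(-30, 676, 416), Rational(1, 363)) = Mul(1062, Rational(1, 363)) = Rational(354, 121)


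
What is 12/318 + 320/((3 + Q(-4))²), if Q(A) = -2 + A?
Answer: 16978/477 ≈ 35.593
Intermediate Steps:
12/318 + 320/((3 + Q(-4))²) = 12/318 + 320/((3 + (-2 - 4))²) = 12*(1/318) + 320/((3 - 6)²) = 2/53 + 320/((-3)²) = 2/53 + 320/9 = 16978/477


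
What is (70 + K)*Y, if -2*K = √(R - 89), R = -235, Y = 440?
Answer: 30800 - 3960*I ≈ 30800.0 - 3960.0*I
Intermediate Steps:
K = -9*I (K = -√(-235 - 89)/2 = -9*I ≈ -9.0*I)
(70 + K)*Y = (70 - 9*I)*440 = 30800 - 3960*I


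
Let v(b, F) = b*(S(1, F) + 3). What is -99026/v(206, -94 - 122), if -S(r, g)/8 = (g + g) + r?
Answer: -49513/355453 ≈ -0.13930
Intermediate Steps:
S(r, g) = -16*g - 8*r (S(r, g) = -8*((g + g) + r) = -8*(2*g + r) = -8*(r + 2*g) = -16*g - 8*r)
v(b, F) = b*(-5 - 16*F) (v(b, F) = b*((-16*F - 8*1) + 3) = b*((-16*F - 8) + 3) = b*((-8 - 16*F) + 3) = b*(-5 - 16*F))
-99026/v(206, -94 - 122) = -99026*(-1/(206*(5 + 16*(-94 - 122)))) = -99026*(-1/(206*(5 + 16*(-216)))) = -99026*(-1/(206*(5 - 3456))) = -99026/((-1*206*(-3451))) = -99026/710906 = -99026*1/710906 = -49513/355453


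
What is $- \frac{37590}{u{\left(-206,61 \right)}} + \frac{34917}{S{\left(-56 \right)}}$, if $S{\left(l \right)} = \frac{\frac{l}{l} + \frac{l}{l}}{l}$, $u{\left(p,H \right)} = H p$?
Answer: $- \frac{6142719513}{6283} \approx -9.7767 \cdot 10^{5}$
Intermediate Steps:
$S{\left(l \right)} = \frac{2}{l}$ ($S{\left(l \right)} = \frac{1 + 1}{l} = \frac{2}{l}$)
$- \frac{37590}{u{\left(-206,61 \right)}} + \frac{34917}{S{\left(-56 \right)}} = - \frac{37590}{61 \left(-206\right)} + \frac{34917}{2 \frac{1}{-56}} = - \frac{37590}{-12566} + \frac{34917}{2 \left(- \frac{1}{56}\right)} = \left(-37590\right) \left(- \frac{1}{12566}\right) + \frac{34917}{- \frac{1}{28}} = \frac{18795}{6283} + 34917 \left(-28\right) = \frac{18795}{6283} - 977676 = - \frac{6142719513}{6283}$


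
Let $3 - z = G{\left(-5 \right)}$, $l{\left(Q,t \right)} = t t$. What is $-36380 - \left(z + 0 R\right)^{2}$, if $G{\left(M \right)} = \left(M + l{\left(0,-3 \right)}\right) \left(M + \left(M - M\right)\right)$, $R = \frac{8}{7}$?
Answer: $-36909$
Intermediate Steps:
$l{\left(Q,t \right)} = t^{2}$
$R = \frac{8}{7}$ ($R = 8 \cdot \frac{1}{7} = \frac{8}{7} \approx 1.1429$)
$G{\left(M \right)} = M \left(9 + M\right)$ ($G{\left(M \right)} = \left(M + \left(-3\right)^{2}\right) \left(M + \left(M - M\right)\right) = \left(M + 9\right) \left(M + 0\right) = \left(9 + M\right) M = M \left(9 + M\right)$)
$z = 23$ ($z = 3 - - 5 \left(9 - 5\right) = 3 - \left(-5\right) 4 = 3 - -20 = 3 + 20 = 23$)
$-36380 - \left(z + 0 R\right)^{2} = -36380 - \left(23 + 0 \cdot \frac{8}{7}\right)^{2} = -36380 - \left(23 + 0\right)^{2} = -36380 - 23^{2} = -36380 - 529 = -36909$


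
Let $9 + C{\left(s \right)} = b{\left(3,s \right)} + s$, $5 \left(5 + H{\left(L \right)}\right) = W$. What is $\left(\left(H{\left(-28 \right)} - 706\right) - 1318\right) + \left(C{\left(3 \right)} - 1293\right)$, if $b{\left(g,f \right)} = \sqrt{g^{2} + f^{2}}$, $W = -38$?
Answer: $- \frac{16678}{5} + 3 \sqrt{2} \approx -3331.4$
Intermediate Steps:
$b{\left(g,f \right)} = \sqrt{f^{2} + g^{2}}$
$H{\left(L \right)} = - \frac{63}{5}$ ($H{\left(L \right)} = -5 + \frac{1}{5} \left(-38\right) = -5 - \frac{38}{5} = - \frac{63}{5}$)
$C{\left(s \right)} = -9 + s + \sqrt{9 + s^{2}}$ ($C{\left(s \right)} = -9 + \left(\sqrt{s^{2} + 3^{2}} + s\right) = -9 + \left(\sqrt{s^{2} + 9} + s\right) = -9 + \left(\sqrt{9 + s^{2}} + s\right) = -9 + \left(s + \sqrt{9 + s^{2}}\right) = -9 + s + \sqrt{9 + s^{2}}$)
$\left(\left(H{\left(-28 \right)} - 706\right) - 1318\right) + \left(C{\left(3 \right)} - 1293\right) = \left(\left(- \frac{63}{5} - 706\right) - 1318\right) - \left(1299 - \sqrt{9 + 3^{2}}\right) = \left(- \frac{3593}{5} - 1318\right) - \left(1299 - \sqrt{9 + 9}\right) = - \frac{10183}{5} - \left(1299 - 3 \sqrt{2}\right) = - \frac{16678}{5} + 3 \sqrt{2}$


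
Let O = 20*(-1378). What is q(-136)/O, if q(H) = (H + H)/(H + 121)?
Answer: -34/51675 ≈ -0.00065796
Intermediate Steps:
q(H) = 2*H/(121 + H) (q(H) = (2*H)/(121 + H) = 2*H/(121 + H))
O = -27560
q(-136)/O = (2*(-136)/(121 - 136))/(-27560) = (2*(-136)/(-15))*(-1/27560) = (2*(-136)*(-1/15))*(-1/27560) = (272/15)*(-1/27560) = -34/51675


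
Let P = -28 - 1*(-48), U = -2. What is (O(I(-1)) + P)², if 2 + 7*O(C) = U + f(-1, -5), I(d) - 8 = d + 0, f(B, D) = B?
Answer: 18225/49 ≈ 371.94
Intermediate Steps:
I(d) = 8 + d (I(d) = 8 + (d + 0) = 8 + d)
P = 20 (P = -28 + 48 = 20)
O(C) = -5/7 (O(C) = -2/7 + (-2 - 1)/7 = -2/7 + (⅐)*(-3) = -2/7 - 3/7 = -5/7)
(O(I(-1)) + P)² = (-5/7 + 20)² = (135/7)² = 18225/49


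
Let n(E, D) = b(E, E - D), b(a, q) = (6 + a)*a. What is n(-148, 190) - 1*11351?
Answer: 9665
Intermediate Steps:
b(a, q) = a*(6 + a)
n(E, D) = E*(6 + E)
n(-148, 190) - 1*11351 = -148*(6 - 148) - 1*11351 = -148*(-142) - 11351 = 21016 - 11351 = 9665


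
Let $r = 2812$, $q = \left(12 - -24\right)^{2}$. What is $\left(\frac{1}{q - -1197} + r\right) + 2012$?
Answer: $\frac{12026233}{2493} \approx 4824.0$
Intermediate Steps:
$q = 1296$ ($q = \left(12 + 24\right)^{2} = 36^{2} = 1296$)
$\left(\frac{1}{q - -1197} + r\right) + 2012 = \left(\frac{1}{1296 - -1197} + 2812\right) + 2012 = \left(\frac{1}{1296 + 1197} + 2812\right) + 2012 = \left(\frac{1}{2493} + 2812\right) + 2012 = \frac{7010317}{2493} + 2012 = \frac{12026233}{2493}$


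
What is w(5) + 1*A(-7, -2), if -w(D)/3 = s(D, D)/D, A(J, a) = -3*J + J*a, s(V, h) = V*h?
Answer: 20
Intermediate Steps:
w(D) = -3*D (w(D) = -3*D*D/D = -3*D**2/D = -3*D)
w(5) + 1*A(-7, -2) = -3*5 + 1*(-7*(-3 - 2)) = -15 + 1*(-7*(-5)) = -15 + 1*35 = -15 + 35 = 20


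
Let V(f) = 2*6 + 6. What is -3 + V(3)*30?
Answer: 537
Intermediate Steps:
V(f) = 18 (V(f) = 12 + 6 = 18)
-3 + V(3)*30 = -3 + 18*30 = -3 + 540 = 537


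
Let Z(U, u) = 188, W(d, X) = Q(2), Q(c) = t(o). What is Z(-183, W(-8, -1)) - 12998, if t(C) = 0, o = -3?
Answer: -12810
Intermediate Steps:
Q(c) = 0
W(d, X) = 0
Z(-183, W(-8, -1)) - 12998 = 188 - 12998 = -12810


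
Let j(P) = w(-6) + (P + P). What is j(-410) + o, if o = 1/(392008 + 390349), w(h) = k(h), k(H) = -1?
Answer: -642315096/782357 ≈ -821.00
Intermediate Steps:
w(h) = -1
j(P) = -1 + 2*P (j(P) = -1 + (P + P) = -1 + 2*P)
o = 1/782357 ≈ 1.2782e-6
j(-410) + o = (-1 + 2*(-410)) + 1/782357 = (-1 - 820) + 1/782357 = -821 + 1/782357 = -642315096/782357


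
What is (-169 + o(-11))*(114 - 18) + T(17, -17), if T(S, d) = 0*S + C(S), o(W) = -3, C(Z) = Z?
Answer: -16495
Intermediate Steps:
T(S, d) = S (T(S, d) = 0*S + S = 0 + S = S)
(-169 + o(-11))*(114 - 18) + T(17, -17) = (-169 - 3)*(114 - 18) + 17 = -172*96 + 17 = -16512 + 17 = -16495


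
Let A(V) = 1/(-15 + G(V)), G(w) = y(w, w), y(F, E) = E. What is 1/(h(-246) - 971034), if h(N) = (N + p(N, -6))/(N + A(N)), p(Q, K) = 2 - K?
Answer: -64207/62347117920 ≈ -1.0298e-6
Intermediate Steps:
G(w) = w
A(V) = 1/(-15 + V)
h(N) = (8 + N)/(N + 1/(-15 + N)) (h(N) = (N + (2 - 1*(-6)))/(N + 1/(-15 + N)) = (N + (2 + 6))/(N + 1/(-15 + N)) = (N + 8)/(N + 1/(-15 + N)) = (8 + N)/(N + 1/(-15 + N)))
1/(h(-246) - 971034) = 1/((-15 - 246)*(8 - 246)/(1 - 246*(-15 - 246)) - 971034) = 1/(-261*(-238)/(1 - 246*(-261)) - 971034) = 1/(-261*(-238)/(1 + 64206) - 971034) = 1/(-261*(-238)/64207 - 971034) = 1/((1/64207)*(-261)*(-238) - 971034) = 1/(62118/64207 - 971034) = 1/(-62347117920/64207) = -64207/62347117920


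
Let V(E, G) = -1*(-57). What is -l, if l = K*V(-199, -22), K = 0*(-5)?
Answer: 0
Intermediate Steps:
V(E, G) = 57
K = 0
l = 0 (l = 0*57 = 0)
-l = -1*0 = 0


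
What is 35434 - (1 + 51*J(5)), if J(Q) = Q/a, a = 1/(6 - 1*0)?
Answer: 33903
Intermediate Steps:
a = ⅙ (a = 1/(6 + 0) = 1/6 = ⅙ ≈ 0.16667)
J(Q) = 6*Q (J(Q) = Q/(⅙) = Q*6 = 6*Q)
35434 - (1 + 51*J(5)) = 35434 - (1 + 51*(6*5)) = 35434 - (1 + 51*30) = 35434 - (1 + 1530) = 35434 - 1*1531 = 35434 - 1531 = 33903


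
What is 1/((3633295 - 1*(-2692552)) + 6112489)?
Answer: 1/12438336 ≈ 8.0397e-8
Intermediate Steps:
1/((3633295 - 1*(-2692552)) + 6112489) = 1/((3633295 + 2692552) + 6112489) = 1/(6325847 + 6112489) = 1/12438336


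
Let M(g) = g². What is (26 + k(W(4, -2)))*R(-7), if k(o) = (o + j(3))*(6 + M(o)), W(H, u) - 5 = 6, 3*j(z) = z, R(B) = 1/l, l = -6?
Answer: -775/3 ≈ -258.33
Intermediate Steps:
R(B) = -⅙ (R(B) = 1/(-6) = -⅙)
j(z) = z/3
W(H, u) = 11 (W(H, u) = 5 + 6 = 11)
k(o) = (1 + o)*(6 + o²) (k(o) = (o + (⅓)*3)*(6 + o²) = (o + 1)*(6 + o²) = (1 + o)*(6 + o²))
(26 + k(W(4, -2)))*R(-7) = (26 + (6 + 11² + 11³ + 6*11))*(-⅙) = (26 + (6 + 121 + 1331 + 66))*(-⅙) = (26 + 1524)*(-⅙) = 1550*(-⅙) = -775/3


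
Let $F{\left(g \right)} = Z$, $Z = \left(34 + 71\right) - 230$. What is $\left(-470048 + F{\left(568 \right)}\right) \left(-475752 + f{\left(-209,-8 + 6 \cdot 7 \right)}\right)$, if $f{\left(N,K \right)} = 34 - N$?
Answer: $223571493057$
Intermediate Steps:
$Z = -125$ ($Z = 105 - 230 = -125$)
$F{\left(g \right)} = -125$
$\left(-470048 + F{\left(568 \right)}\right) \left(-475752 + f{\left(-209,-8 + 6 \cdot 7 \right)}\right) = \left(-470048 - 125\right) \left(-475752 + \left(34 - -209\right)\right) = - 470173 \left(-475752 + \left(34 + 209\right)\right) = - 470173 \left(-475752 + 243\right) = \left(-470173\right) \left(-475509\right) = 223571493057$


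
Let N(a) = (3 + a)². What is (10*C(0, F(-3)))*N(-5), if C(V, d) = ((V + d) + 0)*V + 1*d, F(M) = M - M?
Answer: 0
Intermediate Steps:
F(M) = 0
C(V, d) = d + V*(V + d) (C(V, d) = (V + d)*V + d = V*(V + d) + d = d + V*(V + d))
(10*C(0, F(-3)))*N(-5) = (10*(0 + 0² + 0*0))*(3 - 5)² = (10*(0 + 0 + 0))*(-2)² = (10*0)*4 = 0*4 = 0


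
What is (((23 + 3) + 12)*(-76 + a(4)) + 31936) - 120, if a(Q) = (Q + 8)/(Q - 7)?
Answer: 28776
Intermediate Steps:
a(Q) = (8 + Q)/(-7 + Q)
(((23 + 3) + 12)*(-76 + a(4)) + 31936) - 120 = (((23 + 3) + 12)*(-76 + (8 + 4)/(-7 + 4)) + 31936) - 120 = ((26 + 12)*(-76 + 12/(-3)) + 31936) - 120 = (38*(-76 - ⅓*12) + 31936) - 120 = (38*(-76 - 4) + 31936) - 120 = (38*(-80) + 31936) - 120 = (-3040 + 31936) - 120 = 28896 - 120 = 28776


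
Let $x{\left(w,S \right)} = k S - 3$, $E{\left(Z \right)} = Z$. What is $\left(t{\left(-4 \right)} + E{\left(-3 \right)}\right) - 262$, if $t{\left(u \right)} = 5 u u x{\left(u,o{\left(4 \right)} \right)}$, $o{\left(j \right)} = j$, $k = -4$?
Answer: $-1785$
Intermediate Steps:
$x{\left(w,S \right)} = -3 - 4 S$ ($x{\left(w,S \right)} = - 4 S - 3 = -3 - 4 S$)
$t{\left(u \right)} = - 95 u^{2}$ ($t{\left(u \right)} = 5 u u \left(-3 - 16\right) = 5 u^{2} \left(-3 - 16\right) = 5 u^{2} \left(-19\right) = - 95 u^{2}$)
$\left(t{\left(-4 \right)} + E{\left(-3 \right)}\right) - 262 = \left(- 95 \left(-4\right)^{2} - 3\right) - 262 = \left(\left(-95\right) 16 - 3\right) - 262 = \left(-1520 - 3\right) - 262 = -1523 - 262 = -1785$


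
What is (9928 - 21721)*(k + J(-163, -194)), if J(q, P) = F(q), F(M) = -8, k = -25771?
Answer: 304011747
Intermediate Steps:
J(q, P) = -8
(9928 - 21721)*(k + J(-163, -194)) = (9928 - 21721)*(-25771 - 8) = -11793*(-25779) = 304011747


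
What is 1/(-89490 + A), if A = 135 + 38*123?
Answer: -1/84681 ≈ -1.1809e-5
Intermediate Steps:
A = 4809 (A = 135 + 4674 = 4809)
1/(-89490 + A) = 1/(-89490 + 4809) = 1/(-84681) = -1/84681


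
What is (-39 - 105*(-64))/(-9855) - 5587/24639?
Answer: -24408116/26979705 ≈ -0.90468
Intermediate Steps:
(-39 - 105*(-64))/(-9855) - 5587/24639 = (-39 + 6720)*(-1/9855) - 5587*1/24639 = 6681*(-1/9855) - 5587/24639 = -2227/3285 - 5587/24639 = -24408116/26979705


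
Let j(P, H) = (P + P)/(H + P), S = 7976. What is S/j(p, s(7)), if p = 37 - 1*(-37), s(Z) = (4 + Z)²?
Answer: 388830/37 ≈ 10509.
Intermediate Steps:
p = 74 (p = 37 + 37 = 74)
j(P, H) = 2*P/(H + P) (j(P, H) = (2*P)/(H + P) = 2*P/(H + P))
S/j(p, s(7)) = 7976/((2*74/((4 + 7)² + 74))) = 7976/((2*74/(11² + 74))) = 7976/((2*74/(121 + 74))) = 7976/((2*74/195)) = 7976/((2*74*(1/195))) = 7976/(148/195) = 7976*(195/148) = 388830/37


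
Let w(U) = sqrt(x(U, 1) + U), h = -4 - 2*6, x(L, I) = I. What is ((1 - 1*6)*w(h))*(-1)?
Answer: 5*I*sqrt(15) ≈ 19.365*I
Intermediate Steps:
h = -16 (h = -4 - 12 = -16)
w(U) = sqrt(1 + U)
((1 - 1*6)*w(h))*(-1) = ((1 - 1*6)*sqrt(1 - 16))*(-1) = ((1 - 6)*sqrt(-15))*(-1) = -5*I*sqrt(15)*(-1) = 5*I*sqrt(15)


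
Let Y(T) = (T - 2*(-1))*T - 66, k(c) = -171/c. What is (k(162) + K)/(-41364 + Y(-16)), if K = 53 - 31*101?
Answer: 55423/741708 ≈ 0.074723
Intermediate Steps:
K = -3078 (K = 53 - 3131 = -3078)
Y(T) = -66 + T*(2 + T) (Y(T) = (T + 2)*T - 66 = (2 + T)*T - 66 = T*(2 + T) - 66 = -66 + T*(2 + T))
(k(162) + K)/(-41364 + Y(-16)) = (-171/162 - 3078)/(-41364 + (-66 + (-16)**2 + 2*(-16))) = (-171*1/162 - 3078)/(-41364 + (-66 + 256 - 32)) = (-19/18 - 3078)/(-41364 + 158) = -55423/18/(-41206) = -55423/18*(-1/41206) = 55423/741708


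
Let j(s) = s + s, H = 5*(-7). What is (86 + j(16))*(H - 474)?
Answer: -60062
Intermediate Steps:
H = -35
j(s) = 2*s
(86 + j(16))*(H - 474) = (86 + 2*16)*(-35 - 474) = (86 + 32)*(-509) = 118*(-509) = -60062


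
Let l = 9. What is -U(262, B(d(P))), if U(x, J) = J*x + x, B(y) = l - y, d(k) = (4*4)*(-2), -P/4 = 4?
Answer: -11004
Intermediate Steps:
P = -16 (P = -4*4 = -16)
d(k) = -32 (d(k) = 16*(-2) = -32)
B(y) = 9 - y
U(x, J) = x + J*x
-U(262, B(d(P))) = -262*(1 + (9 - 1*(-32))) = -262*(1 + (9 + 32)) = -262*(1 + 41) = -262*42 = -1*11004 = -11004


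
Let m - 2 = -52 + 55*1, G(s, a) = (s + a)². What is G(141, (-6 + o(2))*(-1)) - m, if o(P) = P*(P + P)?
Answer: 19316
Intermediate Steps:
o(P) = 2*P² (o(P) = P*(2*P) = 2*P²)
G(s, a) = (a + s)²
m = 5 (m = 2 + (-52 + 55*1) = 2 + (-52 + 55) = 2 + 3 = 5)
G(141, (-6 + o(2))*(-1)) - m = ((-6 + 2*2²)*(-1) + 141)² - 1*5 = ((-6 + 2*4)*(-1) + 141)² - 5 = ((-6 + 8)*(-1) + 141)² - 5 = (2*(-1) + 141)² - 5 = (-2 + 141)² - 5 = 139² - 5 = 19321 - 5 = 19316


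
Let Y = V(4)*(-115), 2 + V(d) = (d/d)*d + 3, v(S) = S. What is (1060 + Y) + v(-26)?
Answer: 459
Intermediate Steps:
V(d) = 1 + d (V(d) = -2 + ((d/d)*d + 3) = -2 + (1*d + 3) = -2 + (d + 3) = -2 + (3 + d) = 1 + d)
Y = -575 (Y = (1 + 4)*(-115) = 5*(-115) = -575)
(1060 + Y) + v(-26) = (1060 - 575) - 26 = 485 - 26 = 459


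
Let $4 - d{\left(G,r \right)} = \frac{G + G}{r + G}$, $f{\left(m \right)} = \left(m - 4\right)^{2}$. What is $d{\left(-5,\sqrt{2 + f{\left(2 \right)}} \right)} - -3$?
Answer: $\frac{83}{19} - \frac{10 \sqrt{6}}{19} \approx 3.0792$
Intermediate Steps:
$f{\left(m \right)} = \left(-4 + m\right)^{2}$
$d{\left(G,r \right)} = 4 - \frac{2 G}{G + r}$ ($d{\left(G,r \right)} = 4 - \frac{G + G}{r + G} = 4 - \frac{2 G}{G + r}$)
$d{\left(-5,\sqrt{2 + f{\left(2 \right)}} \right)} - -3 = \frac{2 \left(-5 + 2 \sqrt{2 + \left(-4 + 2\right)^{2}}\right)}{-5 + \sqrt{2 + \left(-4 + 2\right)^{2}}} - -3 = \frac{2 \left(-5 + 2 \sqrt{2 + \left(-2\right)^{2}}\right)}{-5 + \sqrt{2 + \left(-2\right)^{2}}} + 3 = \frac{2 \left(-5 + 2 \sqrt{2 + 4}\right)}{-5 + \sqrt{2 + 4}} + 3 = \frac{2 \left(-5 + 2 \sqrt{6}\right)}{-5 + \sqrt{6}} + 3 = 3 + \frac{2 \left(-5 + 2 \sqrt{6}\right)}{-5 + \sqrt{6}}$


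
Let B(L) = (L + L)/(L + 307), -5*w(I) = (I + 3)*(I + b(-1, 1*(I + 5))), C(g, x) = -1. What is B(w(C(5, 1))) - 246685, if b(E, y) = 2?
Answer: -378168109/1533 ≈ -2.4669e+5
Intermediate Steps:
w(I) = -(2 + I)*(3 + I)/5 (w(I) = -(I + 3)*(I + 2)/5 = -(3 + I)*(2 + I)/5 = -(2 + I)*(3 + I)/5)
B(L) = 2*L/(307 + L) (B(L) = (2*L)/(307 + L) = 2*L/(307 + L))
B(w(C(5, 1))) - 246685 = 2*(-6/5 - 1*(-1) - ⅕*(-1)²)/(307 + (-6/5 - 1*(-1) - ⅕*(-1)²)) - 246685 = 2*(-6/5 + 1 - ⅕*1)/(307 + (-6/5 + 1 - ⅕*1)) - 246685 = 2*(-6/5 + 1 - ⅕)/(307 + (-6/5 + 1 - ⅕)) - 246685 = 2*(-⅖)/(307 - ⅖) - 246685 = 2*(-⅖)/(1533/5) - 246685 = 2*(-⅖)*(5/1533) - 246685 = -4/1533 - 246685 = -378168109/1533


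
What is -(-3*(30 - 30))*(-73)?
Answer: 0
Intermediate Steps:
-(-3*(30 - 30))*(-73) = -(-3*0)*(-73) = -0*(-73) = -1*0 = 0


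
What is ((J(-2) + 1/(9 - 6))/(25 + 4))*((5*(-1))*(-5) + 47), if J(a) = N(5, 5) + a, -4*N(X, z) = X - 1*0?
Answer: -210/29 ≈ -7.2414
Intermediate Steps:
N(X, z) = -X/4 (N(X, z) = -(X - 1*0)/4 = -(X + 0)/4 = -X/4)
J(a) = -5/4 + a (J(a) = -1/4*5 + a = -5/4 + a)
((J(-2) + 1/(9 - 6))/(25 + 4))*((5*(-1))*(-5) + 47) = (((-5/4 - 2) + 1/(9 - 6))/(25 + 4))*((5*(-1))*(-5) + 47) = ((-13/4 + 1/3)/29)*(-5*(-5) + 47) = ((-13/4 + 1/3)*(1/29))*(25 + 47) = -35/12*1/29*72 = -35/348*72 = -210/29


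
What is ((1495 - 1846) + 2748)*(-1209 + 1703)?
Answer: 1184118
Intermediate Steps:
((1495 - 1846) + 2748)*(-1209 + 1703) = (-351 + 2748)*494 = 2397*494 = 1184118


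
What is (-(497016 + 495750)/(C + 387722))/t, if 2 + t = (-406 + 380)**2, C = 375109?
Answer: -165461/85691349 ≈ -0.0019309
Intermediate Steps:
t = 674 (t = -2 + (-406 + 380)**2 = -2 + (-26)**2 = -2 + 676 = 674)
(-(497016 + 495750)/(C + 387722))/t = -(497016 + 495750)/(375109 + 387722)/674 = -992766/762831*(1/674) = -1*330922/254277*(1/674) = -330922/254277*1/674 = -165461/85691349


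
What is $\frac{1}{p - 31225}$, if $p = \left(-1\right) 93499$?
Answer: $- \frac{1}{124724} \approx -8.0177 \cdot 10^{-6}$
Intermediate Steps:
$p = -93499$
$\frac{1}{p - 31225} = \frac{1}{-93499 - 31225} = \frac{1}{-124724} = - \frac{1}{124724}$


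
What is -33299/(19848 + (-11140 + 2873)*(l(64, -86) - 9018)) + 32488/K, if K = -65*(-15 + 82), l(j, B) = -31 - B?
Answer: -2408057106017/322779399995 ≈ -7.4604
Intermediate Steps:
K = -4355 (K = -65*67 = -4355)
-33299/(19848 + (-11140 + 2873)*(l(64, -86) - 9018)) + 32488/K = -33299/(19848 + (-11140 + 2873)*((-31 - 1*(-86)) - 9018)) + 32488/(-4355) = -33299/(19848 - 8267*((-31 + 86) - 9018)) + 32488*(-1/4355) = -33299/(19848 - 8267*(55 - 9018)) - 32488/4355 = -33299/(19848 - 8267*(-8963)) - 32488/4355 = -33299/(19848 + 74097121) - 32488/4355 = -33299/74116969 - 32488/4355 = -2408057106017/322779399995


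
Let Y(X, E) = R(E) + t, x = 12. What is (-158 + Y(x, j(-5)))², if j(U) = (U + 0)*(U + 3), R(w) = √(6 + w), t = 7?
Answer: 21609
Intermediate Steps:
j(U) = U*(3 + U)
Y(X, E) = 7 + √(6 + E) (Y(X, E) = √(6 + E) + 7 = 7 + √(6 + E))
(-158 + Y(x, j(-5)))² = (-158 + (7 + √(6 - 5*(3 - 5))))² = (-158 + (7 + √(6 - 5*(-2))))² = (-158 + (7 + √(6 + 10)))² = (-158 + (7 + √16))² = (-158 + (7 + 4))² = (-158 + 11)² = (-147)² = 21609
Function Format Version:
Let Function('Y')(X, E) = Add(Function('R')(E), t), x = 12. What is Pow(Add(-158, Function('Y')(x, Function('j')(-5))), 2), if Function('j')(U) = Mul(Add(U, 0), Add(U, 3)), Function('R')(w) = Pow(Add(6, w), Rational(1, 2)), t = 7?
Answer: 21609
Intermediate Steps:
Function('j')(U) = Mul(U, Add(3, U))
Function('Y')(X, E) = Add(7, Pow(Add(6, E), Rational(1, 2))) (Function('Y')(X, E) = Add(Pow(Add(6, E), Rational(1, 2)), 7) = Add(7, Pow(Add(6, E), Rational(1, 2))))
Pow(Add(-158, Function('Y')(x, Function('j')(-5))), 2) = Pow(Add(-158, Add(7, Pow(Add(6, Mul(-5, Add(3, -5))), Rational(1, 2)))), 2) = Pow(Add(-158, Add(7, Pow(Add(6, Mul(-5, -2)), Rational(1, 2)))), 2) = Pow(Add(-158, Add(7, Pow(Add(6, 10), Rational(1, 2)))), 2) = Pow(Add(-158, Add(7, Pow(16, Rational(1, 2)))), 2) = Pow(Add(-158, Add(7, 4)), 2) = Pow(Add(-158, 11), 2) = Pow(-147, 2) = 21609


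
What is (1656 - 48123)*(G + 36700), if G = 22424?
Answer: -2747314908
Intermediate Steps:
(1656 - 48123)*(G + 36700) = (1656 - 48123)*(22424 + 36700) = -46467*59124 = -2747314908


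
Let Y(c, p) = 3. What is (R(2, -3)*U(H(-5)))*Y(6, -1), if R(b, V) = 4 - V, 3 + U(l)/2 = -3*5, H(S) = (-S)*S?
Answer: -756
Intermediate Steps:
H(S) = -S²
U(l) = -36 (U(l) = -6 + 2*(-3*5) = -6 + 2*(-15) = -6 - 30 = -36)
(R(2, -3)*U(H(-5)))*Y(6, -1) = ((4 - 1*(-3))*(-36))*3 = ((4 + 3)*(-36))*3 = (7*(-36))*3 = -252*3 = -756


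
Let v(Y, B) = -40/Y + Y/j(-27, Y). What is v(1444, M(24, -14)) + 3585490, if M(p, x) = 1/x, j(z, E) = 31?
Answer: 40125739564/11191 ≈ 3.5855e+6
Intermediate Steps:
v(Y, B) = -40/Y + Y/31
v(1444, M(24, -14)) + 3585490 = (-40/1444 + (1/31)*1444) + 3585490 = (-40*1/1444 + 1444/31) + 3585490 = (-10/361 + 1444/31) + 3585490 = 520974/11191 + 3585490 = 40125739564/11191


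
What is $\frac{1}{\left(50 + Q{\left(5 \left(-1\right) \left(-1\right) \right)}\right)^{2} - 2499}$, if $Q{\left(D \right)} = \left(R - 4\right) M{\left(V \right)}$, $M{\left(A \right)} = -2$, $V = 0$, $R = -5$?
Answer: $\frac{1}{2125} \approx 0.00047059$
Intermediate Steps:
$Q{\left(D \right)} = 18$ ($Q{\left(D \right)} = \left(-5 - 4\right) \left(-2\right) = \left(-9\right) \left(-2\right) = 18$)
$\frac{1}{\left(50 + Q{\left(5 \left(-1\right) \left(-1\right) \right)}\right)^{2} - 2499} = \frac{1}{\left(50 + 18\right)^{2} - 2499} = \frac{1}{68^{2} - 2499} = \frac{1}{4624 - 2499} = \frac{1}{2125}$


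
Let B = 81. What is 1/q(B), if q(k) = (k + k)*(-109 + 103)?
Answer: -1/972 ≈ -0.0010288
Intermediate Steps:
q(k) = -12*k (q(k) = (2*k)*(-6) = -12*k)
1/q(B) = 1/(-12*81) = 1/(-972) = -1/972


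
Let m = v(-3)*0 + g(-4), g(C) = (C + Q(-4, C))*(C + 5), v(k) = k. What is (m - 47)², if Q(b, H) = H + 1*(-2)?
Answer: 3249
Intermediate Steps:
Q(b, H) = -2 + H (Q(b, H) = H - 2 = -2 + H)
g(C) = (-2 + 2*C)*(5 + C) (g(C) = (C + (-2 + C))*(C + 5) = (-2 + 2*C)*(5 + C))
m = -10 (m = -3*0 + (-10 + 2*(-4)² + 8*(-4)) = 0 + (-10 + 2*16 - 32) = 0 + (-10 + 32 - 32) = 0 - 10 = -10)
(m - 47)² = (-10 - 47)² = (-57)² = 3249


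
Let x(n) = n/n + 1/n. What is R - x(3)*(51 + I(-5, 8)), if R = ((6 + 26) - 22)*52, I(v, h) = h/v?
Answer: 6812/15 ≈ 454.13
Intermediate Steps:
x(n) = 1 + 1/n
R = 520 (R = (32 - 22)*52 = 10*52 = 520)
R - x(3)*(51 + I(-5, 8)) = 520 - (1 + 3)/3*(51 + 8/(-5)) = 520 - (⅓)*4*(51 + 8*(-⅕)) = 520 - 4*(51 - 8/5)/3 = 520 - 4*247/(3*5) = 520 - 1*988/15 = 520 - 988/15 = 6812/15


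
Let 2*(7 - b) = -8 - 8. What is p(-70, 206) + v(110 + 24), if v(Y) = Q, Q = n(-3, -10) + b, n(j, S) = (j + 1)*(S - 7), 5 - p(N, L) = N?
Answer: 124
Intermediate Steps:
p(N, L) = 5 - N
n(j, S) = (1 + j)*(-7 + S)
b = 15 (b = 7 - (-8 - 8)/2 = 7 - 1/2*(-16) = 7 + 8 = 15)
Q = 49 (Q = (-7 - 10 - 7*(-3) - 10*(-3)) + 15 = (-7 - 10 + 21 + 30) + 15 = 34 + 15 = 49)
v(Y) = 49
p(-70, 206) + v(110 + 24) = (5 - 1*(-70)) + 49 = (5 + 70) + 49 = 75 + 49 = 124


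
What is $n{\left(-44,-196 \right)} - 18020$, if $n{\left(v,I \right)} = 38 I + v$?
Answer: $-25512$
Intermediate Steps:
$n{\left(v,I \right)} = v + 38 I$
$n{\left(-44,-196 \right)} - 18020 = \left(-44 + 38 \left(-196\right)\right) - 18020 = \left(-44 - 7448\right) - 18020 = -7492 - 18020 = -25512$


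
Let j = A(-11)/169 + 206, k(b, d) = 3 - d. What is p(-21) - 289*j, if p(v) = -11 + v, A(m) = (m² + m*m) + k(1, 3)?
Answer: -10136592/169 ≈ -59980.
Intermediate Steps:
A(m) = 2*m² (A(m) = (m² + m*m) + (3 - 1*3) = (m² + m²) + (3 - 3) = 2*m² + 0 = 2*m²)
j = 35056/169 (j = (2*(-11)²)/169 + 206 = (2*121)*(1/169) + 206 = 242*(1/169) + 206 = 242/169 + 206 = 35056/169 ≈ 207.43)
p(-21) - 289*j = (-11 - 21) - 289*35056/169 = -32 - 10131184/169 = -10136592/169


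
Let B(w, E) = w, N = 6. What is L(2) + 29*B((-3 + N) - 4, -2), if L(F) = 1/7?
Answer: -202/7 ≈ -28.857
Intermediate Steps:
L(F) = ⅐
L(2) + 29*B((-3 + N) - 4, -2) = ⅐ + 29*((-3 + 6) - 4) = ⅐ + 29*(3 - 4) = ⅐ + 29*(-1) = ⅐ - 29 = -202/7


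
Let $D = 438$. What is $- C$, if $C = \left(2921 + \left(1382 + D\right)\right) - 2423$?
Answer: $-2318$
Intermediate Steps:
$C = 2318$ ($C = \left(2921 + \left(1382 + 438\right)\right) - 2423 = \left(2921 + 1820\right) - 2423 = 4741 - 2423 = 2318$)
$- C = \left(-1\right) 2318 = -2318$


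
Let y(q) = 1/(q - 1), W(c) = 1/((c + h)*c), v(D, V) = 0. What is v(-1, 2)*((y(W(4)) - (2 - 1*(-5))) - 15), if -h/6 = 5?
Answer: 0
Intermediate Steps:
h = -30 (h = -6*5 = -30)
W(c) = 1/(c*(-30 + c)) (W(c) = 1/((c - 30)*c) = 1/((-30 + c)*c) = 1/(c*(-30 + c)))
y(q) = 1/(-1 + q)
v(-1, 2)*((y(W(4)) - (2 - 1*(-5))) - 15) = 0*((1/(-1 + 1/(4*(-30 + 4))) - (2 - 1*(-5))) - 15) = 0*((1/(-1 + (¼)/(-26)) - (2 + 5)) - 15) = 0*((1/(-1 + (¼)*(-1/26)) - 1*7) - 15) = 0*((1/(-1 - 1/104) - 7) - 15) = 0*((1/(-105/104) - 7) - 15) = 0*((-104/105 - 7) - 15) = 0*(-839/105 - 15) = 0*(-2414/105) = 0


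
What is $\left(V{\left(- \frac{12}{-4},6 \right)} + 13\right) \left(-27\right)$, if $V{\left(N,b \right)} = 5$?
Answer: $-486$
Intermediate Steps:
$\left(V{\left(- \frac{12}{-4},6 \right)} + 13\right) \left(-27\right) = \left(5 + 13\right) \left(-27\right) = 18 \left(-27\right) = -486$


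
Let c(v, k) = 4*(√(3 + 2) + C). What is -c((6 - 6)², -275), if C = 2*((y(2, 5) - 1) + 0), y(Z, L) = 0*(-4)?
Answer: 8 - 4*√5 ≈ -0.94427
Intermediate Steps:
y(Z, L) = 0
C = -2 (C = 2*((0 - 1) + 0) = 2*(-1 + 0) = 2*(-1) = -2)
c(v, k) = -8 + 4*√5 (c(v, k) = 4*(√(3 + 2) - 2) = 4*(√5 - 2) = 4*(-2 + √5) = -8 + 4*√5)
-c((6 - 6)², -275) = -(-8 + 4*√5) = 8 - 4*√5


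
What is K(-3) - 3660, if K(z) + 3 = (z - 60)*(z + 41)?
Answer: -6057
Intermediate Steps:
K(z) = -3 + (-60 + z)*(41 + z) (K(z) = -3 + (z - 60)*(z + 41) = -3 + (-60 + z)*(41 + z))
K(-3) - 3660 = (-2463 + (-3)² - 19*(-3)) - 3660 = (-2463 + 9 + 57) - 3660 = -2397 - 3660 = -6057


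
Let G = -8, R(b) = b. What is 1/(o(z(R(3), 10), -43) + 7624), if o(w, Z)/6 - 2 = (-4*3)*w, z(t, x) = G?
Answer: 1/8212 ≈ 0.00012177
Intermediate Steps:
z(t, x) = -8
o(w, Z) = 12 - 72*w (o(w, Z) = 12 + 6*((-4*3)*w) = 12 + 6*(-12*w) = 12 - 72*w)
1/(o(z(R(3), 10), -43) + 7624) = 1/((12 - 72*(-8)) + 7624) = 1/((12 + 576) + 7624) = 1/(588 + 7624) = 1/8212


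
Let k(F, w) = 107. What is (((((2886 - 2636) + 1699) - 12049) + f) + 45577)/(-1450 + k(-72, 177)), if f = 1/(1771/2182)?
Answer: -3695997/139909 ≈ -26.417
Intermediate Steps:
f = 2182/1771 (f = 1/(1771*(1/2182)) = 1/(1771/2182) = 2182/1771 ≈ 1.2321)
(((((2886 - 2636) + 1699) - 12049) + f) + 45577)/(-1450 + k(-72, 177)) = (((((2886 - 2636) + 1699) - 12049) + 2182/1771) + 45577)/(-1450 + 107) = ((((250 + 1699) - 12049) + 2182/1771) + 45577)/(-1343) = (((1949 - 12049) + 2182/1771) + 45577)*(-1/1343) = ((-10100 + 2182/1771) + 45577)*(-1/1343) = (-17884918/1771 + 45577)*(-1/1343) = (62831949/1771)*(-1/1343) = -3695997/139909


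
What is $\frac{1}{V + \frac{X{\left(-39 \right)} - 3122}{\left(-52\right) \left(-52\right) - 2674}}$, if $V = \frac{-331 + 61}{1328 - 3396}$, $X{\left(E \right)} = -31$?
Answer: $- \frac{2585}{271346} \approx -0.0095266$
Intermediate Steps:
$V = \frac{135}{1034}$ ($V = - \frac{270}{-2068} = \left(-270\right) \left(- \frac{1}{2068}\right) = \frac{135}{1034} \approx 0.13056$)
$\frac{1}{V + \frac{X{\left(-39 \right)} - 3122}{\left(-52\right) \left(-52\right) - 2674}} = \frac{1}{\frac{135}{1034} + \frac{-31 - 3122}{\left(-52\right) \left(-52\right) - 2674}} = \frac{1}{\frac{135}{1034} - \frac{3153}{2704 - 2674}} = \frac{1}{\frac{135}{1034} - \frac{3153}{30}} = \frac{1}{\frac{135}{1034} - \frac{1051}{10}} = \frac{1}{- \frac{271346}{2585}} = - \frac{2585}{271346}$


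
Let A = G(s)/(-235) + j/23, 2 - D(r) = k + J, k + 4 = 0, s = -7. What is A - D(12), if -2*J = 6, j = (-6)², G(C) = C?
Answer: -40024/5405 ≈ -7.4050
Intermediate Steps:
k = -4 (k = -4 + 0 = -4)
j = 36
J = -3 (J = -½*6 = -3)
D(r) = 9 (D(r) = 2 - (-4 - 3) = 2 - 1*(-7) = 2 + 7 = 9)
A = 8621/5405 (A = -7/(-235) + 36/23 = -7*(-1/235) + 36*(1/23) = 7/235 + 36/23 = 8621/5405 ≈ 1.5950)
A - D(12) = 8621/5405 - 1*9 = 8621/5405 - 9 = -40024/5405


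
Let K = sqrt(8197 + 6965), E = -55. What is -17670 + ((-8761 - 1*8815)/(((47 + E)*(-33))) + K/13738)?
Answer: -585307/33 + 19*sqrt(42)/13738 ≈ -17737.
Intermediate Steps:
K = 19*sqrt(42) (K = sqrt(15162) = 19*sqrt(42) ≈ 123.13)
-17670 + ((-8761 - 1*8815)/(((47 + E)*(-33))) + K/13738) = -17670 + ((-8761 - 1*8815)/(((47 - 55)*(-33))) + (19*sqrt(42))/13738) = -17670 + ((-8761 - 8815)/((-8*(-33))) + (19*sqrt(42))*(1/13738)) = -17670 + (-17576/264 + 19*sqrt(42)/13738) = -17670 + (-17576*1/264 + 19*sqrt(42)/13738) = -17670 + (-2197/33 + 19*sqrt(42)/13738) = -585307/33 + 19*sqrt(42)/13738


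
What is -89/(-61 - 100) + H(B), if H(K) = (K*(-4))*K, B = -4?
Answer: -10215/161 ≈ -63.447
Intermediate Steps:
H(K) = -4*K**2 (H(K) = (-4*K)*K = -4*K**2)
-89/(-61 - 100) + H(B) = -89/(-61 - 100) - 4*(-4)**2 = -89/(-161) - 4*16 = -89*(-1/161) - 64 = 89/161 - 64 = -10215/161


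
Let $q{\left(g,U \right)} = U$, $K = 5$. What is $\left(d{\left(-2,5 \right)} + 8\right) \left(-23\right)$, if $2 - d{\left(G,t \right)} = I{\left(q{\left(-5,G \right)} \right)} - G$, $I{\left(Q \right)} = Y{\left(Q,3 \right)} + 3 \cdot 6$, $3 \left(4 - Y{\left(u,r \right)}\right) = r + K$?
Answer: $\frac{782}{3} \approx 260.67$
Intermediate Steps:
$Y{\left(u,r \right)} = \frac{7}{3} - \frac{r}{3}$ ($Y{\left(u,r \right)} = 4 - \frac{r + 5}{3} = 4 - \frac{5 + r}{3} = 4 - \left(\frac{5}{3} + \frac{r}{3}\right) = \frac{7}{3} - \frac{r}{3}$)
$I{\left(Q \right)} = \frac{58}{3}$ ($I{\left(Q \right)} = \left(\frac{7}{3} - 1\right) + 3 \cdot 6 = \left(\frac{7}{3} - 1\right) + 18 = \frac{4}{3} + 18 = \frac{58}{3}$)
$d{\left(G,t \right)} = - \frac{52}{3} + G$ ($d{\left(G,t \right)} = 2 - \left(\frac{58}{3} - G\right) = 2 + \left(- \frac{58}{3} + G\right) = - \frac{52}{3} + G$)
$\left(d{\left(-2,5 \right)} + 8\right) \left(-23\right) = \left(\left(- \frac{52}{3} - 2\right) + 8\right) \left(-23\right) = \left(- \frac{58}{3} + 8\right) \left(-23\right) = \left(- \frac{34}{3}\right) \left(-23\right) = \frac{782}{3}$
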